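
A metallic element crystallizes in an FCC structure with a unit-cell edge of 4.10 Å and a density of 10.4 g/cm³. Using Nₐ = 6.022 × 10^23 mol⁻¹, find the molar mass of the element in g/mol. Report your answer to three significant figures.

An FCC cell has Z = 4 atoms; a = 4.100 × 10^-8 cm.
M = ρ·N_A·a³/Z = 10.4 × 6.022 × 10²³ × 6.892 × 10^-23 / 4 = 108 g/mol.

108 g/mol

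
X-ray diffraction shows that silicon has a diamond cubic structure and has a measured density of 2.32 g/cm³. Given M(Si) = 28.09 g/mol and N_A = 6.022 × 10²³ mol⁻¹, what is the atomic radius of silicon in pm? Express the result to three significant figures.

118 pm

For a diamond cubic cell (Z = 8), a³ = Z·M/(N_A·ρ) = 8 × 28.09 / (6.022 × 10²³ × 2.320) = 1.608 × 10^-22 cm³, so a = 5.438 × 10^-8 cm = 543.8 pm.
Nearest neighbors lie along the body diagonal with √3·a = 8r, so r = 0.2165 × a = 118 pm.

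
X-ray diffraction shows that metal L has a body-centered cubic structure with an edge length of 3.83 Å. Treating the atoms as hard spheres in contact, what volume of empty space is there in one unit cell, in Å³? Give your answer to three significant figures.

18.0 Å³

In a BCC lattice atoms touch along the body diagonal, so √3·a = 4r, so r = 0.4330a = 1.658 Å.
V_cell = a³ = 56.18 Å³; V_atoms = 2 × (4/3)πr³ = 38.21 Å³.
Empty space = 56.18 − 38.21 = 18.0 Å³.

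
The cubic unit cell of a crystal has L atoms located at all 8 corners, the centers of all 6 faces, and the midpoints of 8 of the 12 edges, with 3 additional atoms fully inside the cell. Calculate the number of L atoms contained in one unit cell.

9

Corner atoms are shared by 8 cells (1/8 each), face atoms by 2 (1/2 each), edge atoms by 4 (1/4 each), interior atoms are unshared.
Net atoms = 8 × 1/8 + 6 × 1/2 + 8 × 1/4 + 3 = 1 + 3 + 2 + 3 = 9.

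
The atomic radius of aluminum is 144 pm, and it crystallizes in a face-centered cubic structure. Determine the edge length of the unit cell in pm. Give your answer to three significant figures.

407 pm

In an FCC lattice, atoms touch along the face diagonal, so √2·a = 4r.
a = 4r/√2 = 4 × 144 / 1.4142 = 407 pm.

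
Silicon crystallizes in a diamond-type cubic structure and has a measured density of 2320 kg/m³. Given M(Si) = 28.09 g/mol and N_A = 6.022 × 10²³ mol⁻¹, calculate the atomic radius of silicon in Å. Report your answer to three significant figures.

For a diamond cubic cell (Z = 8), a³ = Z·M/(N_A·ρ) = 8 × 28.09 / (6.022 × 10²³ × 2.320) = 1.608 × 10^-22 cm³, so a = 5.438 × 10^-8 cm = 5.438 Å.
Nearest neighbors lie along the body diagonal with √3·a = 8r, so r = 0.2165 × a = 1.18 Å.

1.18 Å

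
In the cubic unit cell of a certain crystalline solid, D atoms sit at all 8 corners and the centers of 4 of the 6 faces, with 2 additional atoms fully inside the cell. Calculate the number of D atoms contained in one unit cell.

Corner atoms are shared by 8 cells (1/8 each), face atoms by 2 (1/2 each), interior atoms are unshared.
Net atoms = 8 × 1/8 + 4 × 1/2 + 2 = 1 + 2 + 2 = 5.

5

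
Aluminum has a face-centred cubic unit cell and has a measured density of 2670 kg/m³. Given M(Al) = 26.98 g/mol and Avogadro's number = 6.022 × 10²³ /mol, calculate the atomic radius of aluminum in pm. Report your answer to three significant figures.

For an FCC cell (Z = 4), a³ = Z·M/(N_A·ρ) = 4 × 26.98 / (6.022 × 10²³ × 2.670) = 6.712 × 10^-23 cm³, so a = 4.064 × 10^-8 cm = 406.4 pm.
Atoms touch along the face diagonal, so √2·a = 4r, so r = 0.3536 × a = 144 pm.

144 pm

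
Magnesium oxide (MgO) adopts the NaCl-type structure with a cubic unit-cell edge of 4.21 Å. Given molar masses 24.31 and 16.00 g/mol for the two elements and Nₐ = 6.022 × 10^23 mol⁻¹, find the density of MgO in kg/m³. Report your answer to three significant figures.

3590 kg/m³

The NaCl-type structure contains Z = 4 formula units per cell; M(MgO) = 24.31 + 16.00 = 40.31 g/mol.
a³ = (4.210 × 10^-8 cm)³ = 7.462 × 10^-23 cm³.
ρ = 4 × 40.31 / (6.022 × 10²³ × 7.462 × 10^-23) = 3.588 g/cm³ = 3590 kg/m³.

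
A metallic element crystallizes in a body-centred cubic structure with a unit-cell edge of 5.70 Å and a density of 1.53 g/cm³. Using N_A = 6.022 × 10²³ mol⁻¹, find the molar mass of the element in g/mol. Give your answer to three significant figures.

85.3 g/mol

A BCC cell has Z = 2 atoms; a = 5.700 × 10^-8 cm.
M = ρ·N_A·a³/Z = 1.53 × 6.022 × 10²³ × 1.852 × 10^-22 / 2 = 85.3 g/mol.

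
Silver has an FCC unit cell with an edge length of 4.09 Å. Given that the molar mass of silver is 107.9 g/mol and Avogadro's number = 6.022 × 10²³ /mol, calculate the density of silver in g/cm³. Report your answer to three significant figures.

An FCC unit cell contains Z = 4 atoms.
Cell volume: a³ = (4.09 Å)³ = (4.090 × 10^-8 cm)³ = 6.842 × 10^-23 cm³.
ρ = Z·M/(N_A·a³) = 4 × 107.9 / (6.022 × 10²³ × 6.842 × 10^-23) = 10.48 g/cm³.

10.5 g/cm³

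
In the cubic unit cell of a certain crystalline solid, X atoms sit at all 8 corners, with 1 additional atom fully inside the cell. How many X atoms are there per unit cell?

2

Corner atoms are shared by 8 cells (1/8 each), interior atoms are unshared.
Net atoms = 8 × 1/8 + 1 = 1 + 1 = 2.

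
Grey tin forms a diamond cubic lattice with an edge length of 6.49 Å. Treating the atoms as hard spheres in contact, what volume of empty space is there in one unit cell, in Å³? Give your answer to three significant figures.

In a diamond cubic lattice nearest neighbors lie along the body diagonal with √3·a = 8r, so r = 0.2165a = 1.405 Å.
V_cell = a³ = 273.4 Å³; V_atoms = 8 × (4/3)πr³ = 92.97 Å³.
Empty space = 273.4 − 92.97 = 180 Å³.

180 Å³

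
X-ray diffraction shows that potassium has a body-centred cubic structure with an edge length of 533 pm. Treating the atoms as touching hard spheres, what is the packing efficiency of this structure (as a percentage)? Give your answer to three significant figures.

In a BCC lattice atoms touch along the body diagonal, so √3·a = 4r, so r = 0.4330a = 230.8 pm.
Packing fraction = Z·(4/3)πr³ / a³ = 2 × (4/3)π × (230.8)³ / (533)³ = 0.6802 = 68.0%.

68.0%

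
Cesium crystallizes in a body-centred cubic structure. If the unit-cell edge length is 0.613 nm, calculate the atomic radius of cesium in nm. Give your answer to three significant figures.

In a BCC lattice, atoms touch along the body diagonal, so √3·a = 4r.
r = √3·a/4 = 1.7321 × 0.613 / 4 = 0.265 nm.

0.265 nm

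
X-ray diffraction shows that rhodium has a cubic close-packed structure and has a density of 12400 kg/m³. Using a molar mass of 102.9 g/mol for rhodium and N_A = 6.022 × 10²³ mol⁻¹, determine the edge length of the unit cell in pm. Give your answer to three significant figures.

With Z = 4 atoms per FCC cell, a³ = Z·M/(N_A·ρ) = 4 × 102.9 / (6.022 × 10²³ × 12.40 g/cm³) = 5.512 × 10^-23 cm³.
a = (5.512 × 10^-23)^(1/3) = 3.806 × 10^-8 cm = 381 pm.

381 pm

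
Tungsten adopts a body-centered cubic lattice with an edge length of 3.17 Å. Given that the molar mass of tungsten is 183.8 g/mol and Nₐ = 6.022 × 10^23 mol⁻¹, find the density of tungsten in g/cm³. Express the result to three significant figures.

A BCC unit cell contains Z = 2 atoms.
Cell volume: a³ = (3.17 Å)³ = (3.170 × 10^-8 cm)³ = 3.186 × 10^-23 cm³.
ρ = Z·M/(N_A·a³) = 2 × 183.8 / (6.022 × 10²³ × 3.186 × 10^-23) = 19.16 g/cm³.

19.2 g/cm³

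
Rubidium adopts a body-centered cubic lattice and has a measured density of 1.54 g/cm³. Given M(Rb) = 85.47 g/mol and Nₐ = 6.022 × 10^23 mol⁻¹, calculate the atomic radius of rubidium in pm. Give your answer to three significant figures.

For a BCC cell (Z = 2), a³ = Z·M/(N_A·ρ) = 2 × 85.47 / (6.022 × 10²³ × 1.540) = 1.843 × 10^-22 cm³, so a = 5.691 × 10^-8 cm = 569.1 pm.
Atoms touch along the body diagonal, so √3·a = 4r, so r = 0.4330 × a = 246 pm.

246 pm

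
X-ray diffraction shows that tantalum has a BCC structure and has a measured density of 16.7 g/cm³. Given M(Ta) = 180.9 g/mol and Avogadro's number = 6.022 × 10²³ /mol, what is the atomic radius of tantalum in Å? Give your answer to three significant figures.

1.43 Å

For a BCC cell (Z = 2), a³ = Z·M/(N_A·ρ) = 2 × 180.9 / (6.022 × 10²³ × 16.70) = 3.598 × 10^-23 cm³, so a = 3.301 × 10^-8 cm = 3.301 Å.
Atoms touch along the body diagonal, so √3·a = 4r, so r = 0.4330 × a = 1.43 Å.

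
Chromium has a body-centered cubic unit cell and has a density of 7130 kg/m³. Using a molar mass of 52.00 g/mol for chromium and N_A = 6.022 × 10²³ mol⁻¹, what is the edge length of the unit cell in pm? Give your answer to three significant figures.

With Z = 2 atoms per BCC cell, a³ = Z·M/(N_A·ρ) = 2 × 52.00 / (6.022 × 10²³ × 7.130 g/cm³) = 2.422 × 10^-23 cm³.
a = (2.422 × 10^-23)^(1/3) = 2.893 × 10^-8 cm = 289 pm.

289 pm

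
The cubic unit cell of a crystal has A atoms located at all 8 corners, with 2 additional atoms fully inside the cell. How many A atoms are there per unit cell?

Corner atoms are shared by 8 cells (1/8 each), interior atoms are unshared.
Net atoms = 8 × 1/8 + 2 = 1 + 2 = 3.

3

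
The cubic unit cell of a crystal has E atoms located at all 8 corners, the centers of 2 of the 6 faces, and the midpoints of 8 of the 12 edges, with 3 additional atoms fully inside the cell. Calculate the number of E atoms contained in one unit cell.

7

Corner atoms are shared by 8 cells (1/8 each), face atoms by 2 (1/2 each), edge atoms by 4 (1/4 each), interior atoms are unshared.
Net atoms = 8 × 1/8 + 2 × 1/2 + 8 × 1/4 + 3 = 1 + 1 + 2 + 3 = 7.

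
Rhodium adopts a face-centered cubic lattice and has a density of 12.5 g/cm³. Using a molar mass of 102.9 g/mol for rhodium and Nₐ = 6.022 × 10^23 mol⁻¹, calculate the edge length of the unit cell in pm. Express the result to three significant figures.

With Z = 4 atoms per FCC cell, a³ = Z·M/(N_A·ρ) = 4 × 102.9 / (6.022 × 10²³ × 12.50 g/cm³) = 5.468 × 10^-23 cm³.
a = (5.468 × 10^-23)^(1/3) = 3.796 × 10^-8 cm = 380 pm.

380 pm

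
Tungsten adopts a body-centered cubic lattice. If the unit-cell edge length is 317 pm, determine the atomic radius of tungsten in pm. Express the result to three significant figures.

In a BCC lattice, atoms touch along the body diagonal, so √3·a = 4r.
r = √3·a/4 = 1.7321 × 317 / 4 = 137 pm.

137 pm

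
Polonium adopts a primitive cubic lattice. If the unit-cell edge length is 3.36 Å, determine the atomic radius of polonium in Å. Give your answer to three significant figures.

In a simple cubic lattice, atoms touch along the cell edge, so a = 2r.
r = a/2 = 3.36/2 = 1.68 Å.

1.68 Å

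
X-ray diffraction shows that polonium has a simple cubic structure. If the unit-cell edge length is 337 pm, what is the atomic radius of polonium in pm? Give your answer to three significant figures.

169 pm

In a simple cubic lattice, atoms touch along the cell edge, so a = 2r.
r = a/2 = 337/2 = 169 pm.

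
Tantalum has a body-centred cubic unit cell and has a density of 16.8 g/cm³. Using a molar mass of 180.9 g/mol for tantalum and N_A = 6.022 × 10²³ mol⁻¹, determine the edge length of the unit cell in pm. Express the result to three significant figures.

With Z = 2 atoms per BCC cell, a³ = Z·M/(N_A·ρ) = 2 × 180.9 / (6.022 × 10²³ × 16.80 g/cm³) = 3.576 × 10^-23 cm³.
a = (3.576 × 10^-23)^(1/3) = 3.295 × 10^-8 cm = 329 pm.

329 pm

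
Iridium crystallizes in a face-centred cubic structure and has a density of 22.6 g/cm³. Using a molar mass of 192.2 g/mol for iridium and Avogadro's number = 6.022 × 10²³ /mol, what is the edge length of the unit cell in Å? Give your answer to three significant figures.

With Z = 4 atoms per FCC cell, a³ = Z·M/(N_A·ρ) = 4 × 192.2 / (6.022 × 10²³ × 22.60 g/cm³) = 5.649 × 10^-23 cm³.
a = (5.649 × 10^-23)^(1/3) = 3.837 × 10^-8 cm = 3.84 Å.

3.84 Å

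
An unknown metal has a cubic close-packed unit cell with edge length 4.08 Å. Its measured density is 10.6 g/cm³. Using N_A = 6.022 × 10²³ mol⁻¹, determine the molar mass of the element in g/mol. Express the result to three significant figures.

108 g/mol

An FCC cell has Z = 4 atoms; a = 4.080 × 10^-8 cm.
M = ρ·N_A·a³/Z = 10.6 × 6.022 × 10²³ × 6.792 × 10^-23 / 4 = 108 g/mol.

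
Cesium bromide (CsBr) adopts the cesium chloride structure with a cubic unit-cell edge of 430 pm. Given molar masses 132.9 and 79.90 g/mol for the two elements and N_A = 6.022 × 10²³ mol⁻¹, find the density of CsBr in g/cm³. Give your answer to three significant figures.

The cesium chloride structure contains Z = 1 formula unit per cell; M(CsBr) = 132.9 + 79.90 = 212.8 g/mol.
a³ = (4.300 × 10^-8 cm)³ = 7.951 × 10^-23 cm³.
ρ = 1 × 212.8 / (6.022 × 10²³ × 7.951 × 10^-23) = 4.445 g/cm³.

4.44 g/cm³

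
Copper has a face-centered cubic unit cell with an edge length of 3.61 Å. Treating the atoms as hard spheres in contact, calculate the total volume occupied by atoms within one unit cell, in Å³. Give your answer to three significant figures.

34.8 Å³

In an FCC lattice atoms touch along the face diagonal, so √2·a = 4r, so r = 0.3536a = 1.276 Å.
V_atoms = Z × (4/3)πr³ = 4 × (4/3)π × (1.276)³ = 34.8 Å³.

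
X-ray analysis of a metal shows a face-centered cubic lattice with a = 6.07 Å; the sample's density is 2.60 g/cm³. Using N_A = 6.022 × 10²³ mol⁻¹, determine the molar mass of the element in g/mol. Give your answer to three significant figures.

An FCC cell has Z = 4 atoms; a = 6.070 × 10^-8 cm.
M = ρ·N_A·a³/Z = 2.60 × 6.022 × 10²³ × 2.236 × 10^-22 / 4 = 87.5 g/mol.

87.5 g/mol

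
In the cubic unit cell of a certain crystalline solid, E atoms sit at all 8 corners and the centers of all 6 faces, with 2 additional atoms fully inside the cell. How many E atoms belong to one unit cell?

6

Corner atoms are shared by 8 cells (1/8 each), face atoms by 2 (1/2 each), interior atoms are unshared.
Net atoms = 8 × 1/8 + 6 × 1/2 + 2 = 1 + 3 + 2 = 6.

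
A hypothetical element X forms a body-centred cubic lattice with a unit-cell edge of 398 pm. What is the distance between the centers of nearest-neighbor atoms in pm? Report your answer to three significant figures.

345 pm

In a BCC structure, atoms touch along the body diagonal, so √3·a = 4r; the nearest-neighbor distance equals 2r = 0.8660·a.
d = 0.8660 × 398 = 345 pm.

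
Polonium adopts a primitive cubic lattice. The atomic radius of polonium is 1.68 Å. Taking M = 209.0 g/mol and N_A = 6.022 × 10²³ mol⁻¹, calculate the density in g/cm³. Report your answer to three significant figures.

9.15 g/cm³

In a simple cubic lattice, atoms touch along the cell edge, so a = 2r, giving a = 3.360 Å = 3.360 × 10^-8 cm.
With Z = 1, ρ = Z·M/(N_A·a³) = 1 × 209.0 / (6.022 × 10²³ × 3.793 × 10^-23) = 9.149 g/cm³.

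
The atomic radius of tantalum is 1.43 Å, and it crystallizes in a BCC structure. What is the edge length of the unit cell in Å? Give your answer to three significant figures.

3.30 Å

In a BCC lattice, atoms touch along the body diagonal, so √3·a = 4r.
a = 4r/√3 = 4 × 1.43 / 1.7321 = 3.30 Å.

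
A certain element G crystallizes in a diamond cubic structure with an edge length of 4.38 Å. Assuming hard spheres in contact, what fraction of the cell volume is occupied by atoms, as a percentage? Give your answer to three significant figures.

34.0%

In a diamond cubic lattice nearest neighbors lie along the body diagonal with √3·a = 8r, so r = 0.2165a = 0.9483 Å.
Packing fraction = Z·(4/3)πr³ / a³ = 8 × (4/3)π × (0.9483)³ / (4.38)³ = 0.3401 = 34.0%.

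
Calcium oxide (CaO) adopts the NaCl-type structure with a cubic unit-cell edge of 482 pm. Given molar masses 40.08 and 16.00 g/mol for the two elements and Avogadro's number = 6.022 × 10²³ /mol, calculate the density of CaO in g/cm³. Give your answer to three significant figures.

3.33 g/cm³

The NaCl-type structure contains Z = 4 formula units per cell; M(CaO) = 40.08 + 16.00 = 56.08 g/mol.
a³ = (4.820 × 10^-8 cm)³ = 1.120 × 10^-22 cm³.
ρ = 4 × 56.08 / (6.022 × 10²³ × 1.120 × 10^-22) = 3.326 g/cm³.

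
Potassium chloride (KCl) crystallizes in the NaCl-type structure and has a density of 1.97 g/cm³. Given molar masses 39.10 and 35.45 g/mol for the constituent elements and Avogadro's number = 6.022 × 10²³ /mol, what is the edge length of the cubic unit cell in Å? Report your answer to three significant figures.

6.31 Å

M(KCl) = 74.55 g/mol; Z = 4 formula units per cell.
a³ = Z·M/(N_A·ρ) = 4 × 74.55 / (6.022 × 10²³ × 1.97) = 2.514 × 10^-22 cm³, so a = 6.311 × 10^-8 cm = 6.31 Å.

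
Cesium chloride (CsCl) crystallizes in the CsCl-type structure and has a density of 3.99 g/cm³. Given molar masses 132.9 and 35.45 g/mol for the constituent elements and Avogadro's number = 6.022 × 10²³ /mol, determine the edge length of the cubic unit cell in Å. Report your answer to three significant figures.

M(CsCl) = 168.35 g/mol; Z = 1 formula unit per cell.
a³ = Z·M/(N_A·ρ) = 1 × 168.35 / (6.022 × 10²³ × 3.99) = 7.006 × 10^-23 cm³, so a = 4.123 × 10^-8 cm = 4.12 Å.

4.12 Å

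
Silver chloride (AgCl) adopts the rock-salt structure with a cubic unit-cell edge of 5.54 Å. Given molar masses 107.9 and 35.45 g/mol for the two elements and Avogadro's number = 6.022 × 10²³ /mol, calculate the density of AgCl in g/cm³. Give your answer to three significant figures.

5.60 g/cm³

The rock-salt structure contains Z = 4 formula units per cell; M(AgCl) = 107.9 + 35.45 = 143.35 g/mol.
a³ = (5.540 × 10^-8 cm)³ = 1.700 × 10^-22 cm³.
ρ = 4 × 143.35 / (6.022 × 10²³ × 1.700 × 10^-22) = 5.600 g/cm³.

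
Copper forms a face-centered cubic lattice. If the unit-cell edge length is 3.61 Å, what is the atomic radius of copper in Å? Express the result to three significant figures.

1.28 Å

In an FCC lattice, atoms touch along the face diagonal, so √2·a = 4r.
r = √2·a/4 = 1.4142 × 3.61 / 4 = 1.28 Å.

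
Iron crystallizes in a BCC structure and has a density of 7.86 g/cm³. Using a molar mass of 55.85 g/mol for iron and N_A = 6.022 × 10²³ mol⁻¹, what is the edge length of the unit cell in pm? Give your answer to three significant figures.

With Z = 2 atoms per BCC cell, a³ = Z·M/(N_A·ρ) = 2 × 55.85 / (6.022 × 10²³ × 7.860 g/cm³) = 2.360 × 10^-23 cm³.
a = (2.360 × 10^-23)^(1/3) = 2.868 × 10^-8 cm = 287 pm.

287 pm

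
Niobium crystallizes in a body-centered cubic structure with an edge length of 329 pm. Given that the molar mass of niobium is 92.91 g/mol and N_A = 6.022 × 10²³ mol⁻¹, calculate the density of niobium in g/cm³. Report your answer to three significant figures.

A BCC unit cell contains Z = 2 atoms.
Cell volume: a³ = (329 pm)³ = (3.290 × 10^-8 cm)³ = 3.561 × 10^-23 cm³.
ρ = Z·M/(N_A·a³) = 2 × 92.91 / (6.022 × 10²³ × 3.561 × 10^-23) = 8.665 g/cm³.

8.66 g/cm³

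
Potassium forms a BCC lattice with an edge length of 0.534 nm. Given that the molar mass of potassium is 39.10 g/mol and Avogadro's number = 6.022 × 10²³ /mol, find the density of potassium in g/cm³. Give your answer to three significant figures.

0.853 g/cm³

A BCC unit cell contains Z = 2 atoms.
Cell volume: a³ = (0.534 nm)³ = (5.340 × 10^-8 cm)³ = 1.523 × 10^-22 cm³.
ρ = Z·M/(N_A·a³) = 2 × 39.10 / (6.022 × 10²³ × 1.523 × 10^-22) = 0.8528 g/cm³.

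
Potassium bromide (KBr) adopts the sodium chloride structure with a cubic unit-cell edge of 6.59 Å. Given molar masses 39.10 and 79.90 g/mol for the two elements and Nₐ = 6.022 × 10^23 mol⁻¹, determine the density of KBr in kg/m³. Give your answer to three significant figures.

2760 kg/m³

The sodium chloride structure contains Z = 4 formula units per cell; M(KBr) = 39.10 + 79.90 = 119.0 g/mol.
a³ = (6.590 × 10^-8 cm)³ = 2.862 × 10^-22 cm³.
ρ = 4 × 119.0 / (6.022 × 10²³ × 2.862 × 10^-22) = 2.762 g/cm³ = 2760 kg/m³.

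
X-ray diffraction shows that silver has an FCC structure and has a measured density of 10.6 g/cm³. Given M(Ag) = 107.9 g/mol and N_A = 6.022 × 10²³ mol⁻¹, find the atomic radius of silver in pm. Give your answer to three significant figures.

144 pm

For an FCC cell (Z = 4), a³ = Z·M/(N_A·ρ) = 4 × 107.9 / (6.022 × 10²³ × 10.60) = 6.761 × 10^-23 cm³, so a = 4.074 × 10^-8 cm = 407.4 pm.
Atoms touch along the face diagonal, so √2·a = 4r, so r = 0.3536 × a = 144 pm.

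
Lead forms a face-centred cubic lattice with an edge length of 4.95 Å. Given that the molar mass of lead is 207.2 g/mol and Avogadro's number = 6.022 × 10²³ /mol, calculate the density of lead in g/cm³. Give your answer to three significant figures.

11.3 g/cm³

An FCC unit cell contains Z = 4 atoms.
Cell volume: a³ = (4.95 Å)³ = (4.950 × 10^-8 cm)³ = 1.213 × 10^-22 cm³.
ρ = Z·M/(N_A·a³) = 4 × 207.2 / (6.022 × 10²³ × 1.213 × 10^-22) = 11.35 g/cm³.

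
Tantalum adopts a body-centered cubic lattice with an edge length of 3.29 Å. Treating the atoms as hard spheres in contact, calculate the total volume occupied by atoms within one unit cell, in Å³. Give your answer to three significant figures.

In a BCC lattice atoms touch along the body diagonal, so √3·a = 4r, so r = 0.4330a = 1.425 Å.
V_atoms = Z × (4/3)πr³ = 2 × (4/3)π × (1.425)³ = 24.2 Å³.

24.2 Å³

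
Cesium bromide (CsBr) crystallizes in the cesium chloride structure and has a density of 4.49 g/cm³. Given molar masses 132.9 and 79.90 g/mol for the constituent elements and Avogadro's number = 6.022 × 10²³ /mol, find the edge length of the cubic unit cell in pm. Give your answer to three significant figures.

429 pm

M(CsBr) = 212.8 g/mol; Z = 1 formula unit per cell.
a³ = Z·M/(N_A·ρ) = 1 × 212.8 / (6.022 × 10²³ × 4.49) = 7.870 × 10^-23 cm³, so a = 4.285 × 10^-8 cm = 429 pm.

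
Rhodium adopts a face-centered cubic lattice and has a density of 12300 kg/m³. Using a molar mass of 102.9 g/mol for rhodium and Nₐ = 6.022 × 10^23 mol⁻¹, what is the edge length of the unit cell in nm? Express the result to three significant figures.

With Z = 4 atoms per FCC cell, a³ = Z·M/(N_A·ρ) = 4 × 102.9 / (6.022 × 10²³ × 12.30 g/cm³) = 5.557 × 10^-23 cm³.
a = (5.557 × 10^-23)^(1/3) = 3.816 × 10^-8 cm = 0.382 nm.

0.382 nm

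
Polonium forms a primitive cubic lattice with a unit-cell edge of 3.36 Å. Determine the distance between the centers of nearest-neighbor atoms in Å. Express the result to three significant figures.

In a simple cubic structure, atoms touch along the cell edge, so a = 2r; the nearest-neighbor distance equals 2r = 1.000·a.
d = 1.000 × 3.36 = 3.36 Å.

3.36 Å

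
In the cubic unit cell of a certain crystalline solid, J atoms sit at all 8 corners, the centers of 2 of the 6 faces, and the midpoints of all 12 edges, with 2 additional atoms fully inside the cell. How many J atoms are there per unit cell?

7

Corner atoms are shared by 8 cells (1/8 each), face atoms by 2 (1/2 each), edge atoms by 4 (1/4 each), interior atoms are unshared.
Net atoms = 8 × 1/8 + 2 × 1/2 + 12 × 1/4 + 2 = 1 + 1 + 3 + 2 = 7.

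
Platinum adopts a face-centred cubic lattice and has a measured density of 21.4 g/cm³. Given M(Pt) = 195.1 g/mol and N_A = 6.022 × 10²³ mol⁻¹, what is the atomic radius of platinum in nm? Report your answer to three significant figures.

For an FCC cell (Z = 4), a³ = Z·M/(N_A·ρ) = 4 × 195.1 / (6.022 × 10²³ × 21.40) = 6.056 × 10^-23 cm³, so a = 3.927 × 10^-8 cm = 0.3927 nm.
Atoms touch along the face diagonal, so √2·a = 4r, so r = 0.3536 × a = 0.139 nm.

0.139 nm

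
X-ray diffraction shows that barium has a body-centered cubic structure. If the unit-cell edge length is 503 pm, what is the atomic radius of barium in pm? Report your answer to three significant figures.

218 pm

In a BCC lattice, atoms touch along the body diagonal, so √3·a = 4r.
r = √3·a/4 = 1.7321 × 503 / 4 = 218 pm.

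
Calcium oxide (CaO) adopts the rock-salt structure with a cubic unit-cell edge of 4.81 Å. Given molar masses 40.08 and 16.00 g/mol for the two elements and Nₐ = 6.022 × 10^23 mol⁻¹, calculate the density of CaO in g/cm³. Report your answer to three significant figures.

3.35 g/cm³

The rock-salt structure contains Z = 4 formula units per cell; M(CaO) = 40.08 + 16.00 = 56.08 g/mol.
a³ = (4.810 × 10^-8 cm)³ = 1.113 × 10^-22 cm³.
ρ = 4 × 56.08 / (6.022 × 10²³ × 1.113 × 10^-22) = 3.347 g/cm³.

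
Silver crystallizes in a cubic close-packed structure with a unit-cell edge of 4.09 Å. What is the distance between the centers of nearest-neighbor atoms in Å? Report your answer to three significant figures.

In an FCC structure, atoms touch along the face diagonal, so √2·a = 4r; the nearest-neighbor distance equals 2r = 0.7071·a.
d = 0.7071 × 4.09 = 2.89 Å.

2.89 Å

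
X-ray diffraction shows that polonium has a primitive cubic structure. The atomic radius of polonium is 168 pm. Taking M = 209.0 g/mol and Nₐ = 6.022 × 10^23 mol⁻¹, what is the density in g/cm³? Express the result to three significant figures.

9.15 g/cm³

In a simple cubic lattice, atoms touch along the cell edge, so a = 2r, giving a = 336.0 pm = 3.360 × 10^-8 cm.
With Z = 1, ρ = Z·M/(N_A·a³) = 1 × 209.0 / (6.022 × 10²³ × 3.793 × 10^-23) = 9.149 g/cm³.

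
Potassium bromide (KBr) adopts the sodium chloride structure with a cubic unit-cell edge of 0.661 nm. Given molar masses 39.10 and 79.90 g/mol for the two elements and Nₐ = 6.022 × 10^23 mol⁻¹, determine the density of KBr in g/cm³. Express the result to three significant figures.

The sodium chloride structure contains Z = 4 formula units per cell; M(KBr) = 39.10 + 79.90 = 119.0 g/mol.
a³ = (6.610 × 10^-8 cm)³ = 2.888 × 10^-22 cm³.
ρ = 4 × 119.0 / (6.022 × 10²³ × 2.888 × 10^-22) = 2.737 g/cm³.

2.74 g/cm³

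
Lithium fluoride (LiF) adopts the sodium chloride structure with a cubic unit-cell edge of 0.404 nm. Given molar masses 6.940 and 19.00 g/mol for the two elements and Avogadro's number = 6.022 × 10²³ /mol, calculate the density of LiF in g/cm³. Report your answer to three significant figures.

The sodium chloride structure contains Z = 4 formula units per cell; M(LiF) = 6.940 + 19.00 = 25.94 g/mol.
a³ = (4.040 × 10^-8 cm)³ = 6.594 × 10^-23 cm³.
ρ = 4 × 25.94 / (6.022 × 10²³ × 6.594 × 10^-23) = 2.613 g/cm³.

2.61 g/cm³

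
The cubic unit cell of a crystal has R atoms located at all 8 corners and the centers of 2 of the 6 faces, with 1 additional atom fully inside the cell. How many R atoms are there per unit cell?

Corner atoms are shared by 8 cells (1/8 each), face atoms by 2 (1/2 each), interior atoms are unshared.
Net atoms = 8 × 1/8 + 2 × 1/2 + 1 = 1 + 1 + 1 = 3.

3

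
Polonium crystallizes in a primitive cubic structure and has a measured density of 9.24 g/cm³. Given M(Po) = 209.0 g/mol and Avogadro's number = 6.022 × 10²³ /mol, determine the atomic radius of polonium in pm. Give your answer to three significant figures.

167 pm

For a simple cubic cell (Z = 1), a³ = Z·M/(N_A·ρ) = 1 × 209.0 / (6.022 × 10²³ × 9.240) = 3.756 × 10^-23 cm³, so a = 3.349 × 10^-8 cm = 334.9 pm.
Atoms touch along the cell edge, so a = 2r, so r = 0.5000 × a = 167 pm.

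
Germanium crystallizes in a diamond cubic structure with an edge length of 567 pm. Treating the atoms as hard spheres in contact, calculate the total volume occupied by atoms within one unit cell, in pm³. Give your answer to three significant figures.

In a diamond cubic lattice nearest neighbors lie along the body diagonal with √3·a = 8r, so r = 0.2165a = 122.8 pm.
V_atoms = Z × (4/3)πr³ = 8 × (4/3)π × (122.8)³ = 6.20 × 10^7 pm³.

6.20 × 10^7 pm³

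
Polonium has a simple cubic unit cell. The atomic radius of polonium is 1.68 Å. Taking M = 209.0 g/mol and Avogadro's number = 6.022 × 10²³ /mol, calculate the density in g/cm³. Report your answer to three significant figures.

9.15 g/cm³

In a simple cubic lattice, atoms touch along the cell edge, so a = 2r, giving a = 3.360 Å = 3.360 × 10^-8 cm.
With Z = 1, ρ = Z·M/(N_A·a³) = 1 × 209.0 / (6.022 × 10²³ × 3.793 × 10^-23) = 9.149 g/cm³.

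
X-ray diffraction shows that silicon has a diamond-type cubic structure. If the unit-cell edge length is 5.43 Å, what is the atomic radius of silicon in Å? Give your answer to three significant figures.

In a diamond cubic lattice, nearest neighbors lie along the body diagonal with √3·a = 8r.
r = √3·a/8 = 1.7321 × 5.43 / 8 = 1.18 Å.

1.18 Å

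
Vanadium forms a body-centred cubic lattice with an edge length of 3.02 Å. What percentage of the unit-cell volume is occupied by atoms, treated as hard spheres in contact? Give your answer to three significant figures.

68.0%

In a BCC lattice atoms touch along the body diagonal, so √3·a = 4r, so r = 0.4330a = 1.308 Å.
Packing fraction = Z·(4/3)πr³ / a³ = 2 × (4/3)π × (1.308)³ / (3.02)³ = 0.6802 = 68.0%.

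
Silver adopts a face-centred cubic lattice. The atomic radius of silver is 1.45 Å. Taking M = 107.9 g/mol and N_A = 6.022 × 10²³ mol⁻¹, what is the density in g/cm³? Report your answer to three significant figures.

In an FCC lattice, atoms touch along the face diagonal, so √2·a = 4r, giving a = 4.101 Å = 4.101 × 10^-8 cm.
With Z = 4, ρ = Z·M/(N_A·a³) = 4 × 107.9 / (6.022 × 10²³ × 6.898 × 10^-23) = 10.39 g/cm³.

10.4 g/cm³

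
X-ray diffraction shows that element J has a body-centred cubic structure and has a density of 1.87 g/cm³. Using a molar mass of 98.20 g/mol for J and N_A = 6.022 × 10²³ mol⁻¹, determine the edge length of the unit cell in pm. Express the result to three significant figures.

With Z = 2 atoms per BCC cell, a³ = Z·M/(N_A·ρ) = 2 × 98.20 / (6.022 × 10²³ × 1.870 g/cm³) = 1.744 × 10^-22 cm³.
a = (1.744 × 10^-22)^(1/3) = 5.587 × 10^-8 cm = 559 pm.

559 pm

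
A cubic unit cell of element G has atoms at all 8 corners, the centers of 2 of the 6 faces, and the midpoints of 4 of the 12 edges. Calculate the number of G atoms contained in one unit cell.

3

Corner atoms are shared by 8 cells (1/8 each), face atoms by 2 (1/2 each), edge atoms by 4 (1/4 each).
Net atoms = 8 × 1/8 + 2 × 1/2 + 4 × 1/4 = 1 + 1 + 1 = 3.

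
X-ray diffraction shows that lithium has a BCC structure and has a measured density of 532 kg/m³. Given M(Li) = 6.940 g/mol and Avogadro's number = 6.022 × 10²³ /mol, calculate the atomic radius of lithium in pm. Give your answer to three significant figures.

For a BCC cell (Z = 2), a³ = Z·M/(N_A·ρ) = 2 × 6.940 / (6.022 × 10²³ × 0.5320) = 4.332 × 10^-23 cm³, so a = 3.512 × 10^-8 cm = 351.2 pm.
Atoms touch along the body diagonal, so √3·a = 4r, so r = 0.4330 × a = 152 pm.

152 pm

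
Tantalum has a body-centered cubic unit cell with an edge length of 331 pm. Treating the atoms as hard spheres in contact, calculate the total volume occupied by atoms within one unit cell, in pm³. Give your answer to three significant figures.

2.47 × 10^7 pm³

In a BCC lattice atoms touch along the body diagonal, so √3·a = 4r, so r = 0.4330a = 143.3 pm.
V_atoms = Z × (4/3)πr³ = 2 × (4/3)π × (143.3)³ = 2.47 × 10^7 pm³.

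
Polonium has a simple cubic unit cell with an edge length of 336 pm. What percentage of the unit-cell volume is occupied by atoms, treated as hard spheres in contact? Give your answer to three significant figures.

In a simple cubic lattice atoms touch along the cell edge, so a = 2r, so r = 0.5000a = 168.0 pm.
Packing fraction = Z·(4/3)πr³ / a³ = 1 × (4/3)π × (168.0)³ / (336)³ = 0.5236 = 52.4%.

52.4%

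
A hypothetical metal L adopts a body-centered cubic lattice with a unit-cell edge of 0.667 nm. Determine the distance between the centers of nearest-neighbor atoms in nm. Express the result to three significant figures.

In a BCC structure, atoms touch along the body diagonal, so √3·a = 4r; the nearest-neighbor distance equals 2r = 0.8660·a.
d = 0.8660 × 0.667 = 0.578 nm.

0.578 nm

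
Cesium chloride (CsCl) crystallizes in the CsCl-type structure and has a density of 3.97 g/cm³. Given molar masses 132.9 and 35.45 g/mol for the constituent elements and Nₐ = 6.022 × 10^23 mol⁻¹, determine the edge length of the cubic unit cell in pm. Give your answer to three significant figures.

413 pm

M(CsCl) = 168.35 g/mol; Z = 1 formula unit per cell.
a³ = Z·M/(N_A·ρ) = 1 × 168.35 / (6.022 × 10²³ × 3.97) = 7.042 × 10^-23 cm³, so a = 4.129 × 10^-8 cm = 413 pm.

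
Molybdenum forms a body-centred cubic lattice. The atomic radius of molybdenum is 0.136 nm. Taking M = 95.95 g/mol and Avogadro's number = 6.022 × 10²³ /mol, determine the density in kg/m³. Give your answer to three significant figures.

10300 kg/m³

In a BCC lattice, atoms touch along the body diagonal, so √3·a = 4r, giving a = 0.3141 nm = 3.141 × 10^-8 cm.
With Z = 2, ρ = Z·M/(N_A·a³) = 2 × 95.95 / (6.022 × 10²³ × 3.098 × 10^-23) = 10.29 g/cm³ = 10300 kg/m³.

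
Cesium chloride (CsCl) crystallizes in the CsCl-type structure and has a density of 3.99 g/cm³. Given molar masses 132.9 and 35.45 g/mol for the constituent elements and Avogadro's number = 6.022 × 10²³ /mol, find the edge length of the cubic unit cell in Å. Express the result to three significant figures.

M(CsCl) = 168.35 g/mol; Z = 1 formula unit per cell.
a³ = Z·M/(N_A·ρ) = 1 × 168.35 / (6.022 × 10²³ × 3.99) = 7.006 × 10^-23 cm³, so a = 4.123 × 10^-8 cm = 4.12 Å.

4.12 Å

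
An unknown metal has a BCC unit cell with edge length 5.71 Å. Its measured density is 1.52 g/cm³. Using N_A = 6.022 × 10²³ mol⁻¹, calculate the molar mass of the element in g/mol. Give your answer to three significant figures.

A BCC cell has Z = 2 atoms; a = 5.710 × 10^-8 cm.
M = ρ·N_A·a³/Z = 1.52 × 6.022 × 10²³ × 1.862 × 10^-22 / 2 = 85.2 g/mol.

85.2 g/mol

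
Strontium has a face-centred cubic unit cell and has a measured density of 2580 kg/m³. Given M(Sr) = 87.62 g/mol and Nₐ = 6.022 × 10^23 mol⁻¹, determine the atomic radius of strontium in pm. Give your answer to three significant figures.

215 pm

For an FCC cell (Z = 4), a³ = Z·M/(N_A·ρ) = 4 × 87.62 / (6.022 × 10²³ × 2.580) = 2.256 × 10^-22 cm³, so a = 6.087 × 10^-8 cm = 608.7 pm.
Atoms touch along the face diagonal, so √2·a = 4r, so r = 0.3536 × a = 215 pm.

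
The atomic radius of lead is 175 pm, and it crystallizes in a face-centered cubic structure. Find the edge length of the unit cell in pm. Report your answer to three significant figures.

495 pm

In an FCC lattice, atoms touch along the face diagonal, so √2·a = 4r.
a = 4r/√2 = 4 × 175 / 1.4142 = 495 pm.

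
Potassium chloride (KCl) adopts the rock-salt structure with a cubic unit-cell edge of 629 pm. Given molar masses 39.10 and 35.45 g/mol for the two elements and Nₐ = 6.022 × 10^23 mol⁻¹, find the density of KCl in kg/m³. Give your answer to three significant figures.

1990 kg/m³

The rock-salt structure contains Z = 4 formula units per cell; M(KCl) = 39.10 + 35.45 = 74.55 g/mol.
a³ = (6.290 × 10^-8 cm)³ = 2.489 × 10^-22 cm³.
ρ = 4 × 74.55 / (6.022 × 10²³ × 2.489 × 10^-22) = 1.990 g/cm³ = 1990 kg/m³.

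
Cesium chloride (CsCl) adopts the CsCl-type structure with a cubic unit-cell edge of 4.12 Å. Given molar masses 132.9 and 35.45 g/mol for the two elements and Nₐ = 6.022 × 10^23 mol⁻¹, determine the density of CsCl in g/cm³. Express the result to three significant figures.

The CsCl-type structure contains Z = 1 formula unit per cell; M(CsCl) = 132.9 + 35.45 = 168.35 g/mol.
a³ = (4.120 × 10^-8 cm)³ = 6.993 × 10^-23 cm³.
ρ = 1 × 168.35 / (6.022 × 10²³ × 6.993 × 10^-23) = 3.997 g/cm³.

4.00 g/cm³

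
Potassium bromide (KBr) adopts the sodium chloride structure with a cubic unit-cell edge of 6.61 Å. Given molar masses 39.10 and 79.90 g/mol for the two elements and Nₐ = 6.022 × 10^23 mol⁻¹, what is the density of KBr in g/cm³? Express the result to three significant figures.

2.74 g/cm³

The sodium chloride structure contains Z = 4 formula units per cell; M(KBr) = 39.10 + 79.90 = 119.0 g/mol.
a³ = (6.610 × 10^-8 cm)³ = 2.888 × 10^-22 cm³.
ρ = 4 × 119.0 / (6.022 × 10²³ × 2.888 × 10^-22) = 2.737 g/cm³.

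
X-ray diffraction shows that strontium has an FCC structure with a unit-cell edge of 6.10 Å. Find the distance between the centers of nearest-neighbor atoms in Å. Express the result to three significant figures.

4.31 Å

In an FCC structure, atoms touch along the face diagonal, so √2·a = 4r; the nearest-neighbor distance equals 2r = 0.7071·a.
d = 0.7071 × 6.10 = 4.31 Å.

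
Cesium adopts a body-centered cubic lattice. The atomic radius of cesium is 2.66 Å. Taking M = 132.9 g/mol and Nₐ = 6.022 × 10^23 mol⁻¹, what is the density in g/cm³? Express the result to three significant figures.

1.90 g/cm³

In a BCC lattice, atoms touch along the body diagonal, so √3·a = 4r, giving a = 6.143 Å = 6.143 × 10^-8 cm.
With Z = 2, ρ = Z·M/(N_A·a³) = 2 × 132.9 / (6.022 × 10²³ × 2.318 × 10^-22) = 1.904 g/cm³.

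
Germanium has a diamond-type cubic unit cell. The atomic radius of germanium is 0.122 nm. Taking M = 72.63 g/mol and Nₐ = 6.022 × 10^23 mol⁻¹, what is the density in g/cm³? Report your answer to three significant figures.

In a diamond cubic lattice, nearest neighbors lie along the body diagonal with √3·a = 8r, giving a = 0.5635 nm = 5.635 × 10^-8 cm.
With Z = 8, ρ = Z·M/(N_A·a³) = 8 × 72.63 / (6.022 × 10²³ × 1.789 × 10^-22) = 5.393 g/cm³.

5.39 g/cm³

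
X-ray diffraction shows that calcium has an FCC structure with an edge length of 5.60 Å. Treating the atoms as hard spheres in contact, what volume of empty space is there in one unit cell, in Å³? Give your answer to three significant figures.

45.6 Å³

In an FCC lattice atoms touch along the face diagonal, so √2·a = 4r, so r = 0.3536a = 1.980 Å.
V_cell = a³ = 175.6 Å³; V_atoms = 4 × (4/3)πr³ = 130.0 Å³.
Empty space = 175.6 − 130.0 = 45.6 Å³.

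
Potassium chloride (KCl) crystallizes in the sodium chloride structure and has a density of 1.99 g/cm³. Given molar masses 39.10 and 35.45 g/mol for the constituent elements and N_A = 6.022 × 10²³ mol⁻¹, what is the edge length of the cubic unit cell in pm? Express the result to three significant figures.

629 pm

M(KCl) = 74.55 g/mol; Z = 4 formula units per cell.
a³ = Z·M/(N_A·ρ) = 4 × 74.55 / (6.022 × 10²³ × 1.99) = 2.488 × 10^-22 cm³, so a = 6.290 × 10^-8 cm = 629 pm.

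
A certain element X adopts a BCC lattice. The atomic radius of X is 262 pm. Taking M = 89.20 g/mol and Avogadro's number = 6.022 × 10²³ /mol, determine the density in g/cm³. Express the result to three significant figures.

In a BCC lattice, atoms touch along the body diagonal, so √3·a = 4r, giving a = 605.1 pm = 6.051 × 10^-8 cm.
With Z = 2, ρ = Z·M/(N_A·a³) = 2 × 89.20 / (6.022 × 10²³ × 2.215 × 10^-22) = 1.337 g/cm³.

1.34 g/cm³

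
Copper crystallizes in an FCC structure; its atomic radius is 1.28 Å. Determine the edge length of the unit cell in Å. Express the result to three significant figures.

In an FCC lattice, atoms touch along the face diagonal, so √2·a = 4r.
a = 4r/√2 = 4 × 1.28 / 1.4142 = 3.62 Å.

3.62 Å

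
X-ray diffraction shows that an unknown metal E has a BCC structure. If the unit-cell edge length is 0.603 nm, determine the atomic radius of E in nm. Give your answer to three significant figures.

0.261 nm

In a BCC lattice, atoms touch along the body diagonal, so √3·a = 4r.
r = √3·a/4 = 1.7321 × 0.603 / 4 = 0.261 nm.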